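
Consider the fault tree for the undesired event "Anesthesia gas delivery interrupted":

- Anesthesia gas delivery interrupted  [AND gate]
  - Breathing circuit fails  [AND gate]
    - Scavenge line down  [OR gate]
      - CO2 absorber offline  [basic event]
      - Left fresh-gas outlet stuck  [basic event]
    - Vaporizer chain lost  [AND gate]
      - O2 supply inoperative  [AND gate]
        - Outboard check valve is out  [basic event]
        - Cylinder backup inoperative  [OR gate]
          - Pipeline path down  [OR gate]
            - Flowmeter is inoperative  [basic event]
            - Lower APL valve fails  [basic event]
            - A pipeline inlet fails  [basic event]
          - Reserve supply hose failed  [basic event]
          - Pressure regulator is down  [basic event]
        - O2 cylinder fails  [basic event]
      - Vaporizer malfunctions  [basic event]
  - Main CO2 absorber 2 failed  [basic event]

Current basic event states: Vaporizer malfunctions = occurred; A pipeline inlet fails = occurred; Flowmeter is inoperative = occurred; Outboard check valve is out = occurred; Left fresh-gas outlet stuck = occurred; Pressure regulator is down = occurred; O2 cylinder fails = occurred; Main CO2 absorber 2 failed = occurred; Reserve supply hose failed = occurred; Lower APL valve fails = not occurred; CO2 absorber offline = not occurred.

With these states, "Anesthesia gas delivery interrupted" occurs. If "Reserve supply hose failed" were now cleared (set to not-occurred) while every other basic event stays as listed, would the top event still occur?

Counterfactual: set "Reserve supply hose failed" to not occurred.
Scavenge line down [OR]: CO2 absorber offline=not, Left fresh-gas outlet stuck=occurs → at least one input occurs → occurs.
Pipeline path down [OR]: Flowmeter is inoperative=occurs, Lower APL valve fails=not, A pipeline inlet fails=occurs → at least one input occurs → occurs.
Cylinder backup inoperative [OR]: Pipeline path down=occurs, Reserve supply hose failed=not, Pressure regulator is down=occurs → at least one input occurs → occurs.
O2 supply inoperative [AND]: Outboard check valve is out=occurs, Cylinder backup inoperative=occurs, O2 cylinder fails=occurs → all inputs occur → occurs.
Vaporizer chain lost [AND]: O2 supply inoperative=occurs, Vaporizer malfunctions=occurs → all inputs occur → occurs.
Breathing circuit fails [AND]: Scavenge line down=occurs, Vaporizer chain lost=occurs → all inputs occur → occurs.
Anesthesia gas delivery interrupted [AND]: Breathing circuit fails=occurs, Main CO2 absorber 2 failed=occurs → all inputs occur → occurs.

Yes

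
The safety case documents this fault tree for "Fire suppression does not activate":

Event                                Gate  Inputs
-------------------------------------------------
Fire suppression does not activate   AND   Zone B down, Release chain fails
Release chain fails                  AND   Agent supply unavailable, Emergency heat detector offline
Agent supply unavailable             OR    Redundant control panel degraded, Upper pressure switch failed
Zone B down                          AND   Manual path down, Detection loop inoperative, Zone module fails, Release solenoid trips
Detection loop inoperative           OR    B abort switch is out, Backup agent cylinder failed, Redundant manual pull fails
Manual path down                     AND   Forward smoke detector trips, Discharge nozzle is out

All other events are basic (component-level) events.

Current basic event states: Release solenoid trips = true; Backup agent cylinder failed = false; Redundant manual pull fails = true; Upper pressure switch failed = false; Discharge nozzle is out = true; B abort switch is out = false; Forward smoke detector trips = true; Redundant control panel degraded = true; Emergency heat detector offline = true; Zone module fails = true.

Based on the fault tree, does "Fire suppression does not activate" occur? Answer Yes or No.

Yes

Manual path down [AND]: Forward smoke detector trips=occurs, Discharge nozzle is out=occurs → all inputs occur → occurs.
Detection loop inoperative [OR]: B abort switch is out=not, Backup agent cylinder failed=not, Redundant manual pull fails=occurs → at least one input occurs → occurs.
Zone B down [AND]: Manual path down=occurs, Detection loop inoperative=occurs, Zone module fails=occurs, Release solenoid trips=occurs → all inputs occur → occurs.
Agent supply unavailable [OR]: Redundant control panel degraded=occurs, Upper pressure switch failed=not → at least one input occurs → occurs.
Release chain fails [AND]: Agent supply unavailable=occurs, Emergency heat detector offline=occurs → all inputs occur → occurs.
Fire suppression does not activate [AND]: Zone B down=occurs, Release chain fails=occurs → all inputs occur → occurs.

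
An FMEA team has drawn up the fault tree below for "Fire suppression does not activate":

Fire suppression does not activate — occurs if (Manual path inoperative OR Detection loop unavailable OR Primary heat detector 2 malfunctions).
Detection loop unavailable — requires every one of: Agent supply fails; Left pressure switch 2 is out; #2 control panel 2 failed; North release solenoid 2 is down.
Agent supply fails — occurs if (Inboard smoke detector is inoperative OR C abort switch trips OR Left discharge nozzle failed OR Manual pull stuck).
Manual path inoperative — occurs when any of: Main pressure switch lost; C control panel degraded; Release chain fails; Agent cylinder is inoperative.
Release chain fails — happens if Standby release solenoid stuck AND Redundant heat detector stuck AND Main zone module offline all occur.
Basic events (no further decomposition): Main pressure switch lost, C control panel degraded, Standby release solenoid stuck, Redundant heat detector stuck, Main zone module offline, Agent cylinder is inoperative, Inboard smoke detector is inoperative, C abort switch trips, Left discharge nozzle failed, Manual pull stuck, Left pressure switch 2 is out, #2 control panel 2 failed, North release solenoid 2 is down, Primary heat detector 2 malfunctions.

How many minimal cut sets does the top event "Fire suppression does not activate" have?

Release chain fails [AND]: one cut set from each child combined → 1 × 1 × 1 = 1 cut set(s).
Manual path inoperative [OR]: union of children's cut sets → 4 cut set(s).
Agent supply fails [OR]: union of children's cut sets → 4 cut set(s).
Detection loop unavailable [AND]: one cut set from each child combined → 4 × 1 × 1 × 1 = 4 cut set(s).
Fire suppression does not activate [OR]: union of children's cut sets → 9 cut set(s).
Minimal cut sets: {Main pressure switch lost}; {C control panel degraded}; {Main zone module offline, Redundant heat detector stuck, Standby release solenoid stuck}; {Agent cylinder is inoperative}; {#2 control panel 2 failed, Inboard smoke detector is inoperative, Left pressure switch 2 is out, North release solenoid 2 is down}; {#2 control panel 2 failed, C abort switch trips, Left pressure switch 2 is out, North release solenoid 2 is down}; {#2 control panel 2 failed, Left discharge nozzle failed, Left pressure switch 2 is out, North release solenoid 2 is down}; {#2 control panel 2 failed, Left pressure switch 2 is out, Manual pull stuck, North release solenoid 2 is down}; {Primary heat detector 2 malfunctions}.

9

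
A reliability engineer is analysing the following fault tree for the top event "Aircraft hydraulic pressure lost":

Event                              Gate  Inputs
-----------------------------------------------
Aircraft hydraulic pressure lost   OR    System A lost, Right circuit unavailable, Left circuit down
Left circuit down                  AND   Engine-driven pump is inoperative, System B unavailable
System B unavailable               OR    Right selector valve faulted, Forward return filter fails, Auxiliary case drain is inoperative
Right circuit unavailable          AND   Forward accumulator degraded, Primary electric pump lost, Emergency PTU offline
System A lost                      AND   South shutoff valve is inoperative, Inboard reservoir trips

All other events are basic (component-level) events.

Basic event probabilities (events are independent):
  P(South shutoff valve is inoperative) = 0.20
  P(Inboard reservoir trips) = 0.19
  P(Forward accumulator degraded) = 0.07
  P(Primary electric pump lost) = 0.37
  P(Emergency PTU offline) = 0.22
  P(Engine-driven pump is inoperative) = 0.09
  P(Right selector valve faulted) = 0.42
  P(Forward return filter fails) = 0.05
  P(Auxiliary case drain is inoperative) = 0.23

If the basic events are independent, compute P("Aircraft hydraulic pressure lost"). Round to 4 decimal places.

P(System A lost) [AND] = 0.20 × 0.19 = 0.038000
P(Right circuit unavailable) [AND] = 0.07 × 0.37 × 0.22 = 0.005698
P(System B unavailable) [OR] = 1 − (1−0.42) × (1−0.05) × (1−0.23) = 0.575730
P(Left circuit down) [AND] = 0.09 × 0.575730 = 0.051816
P(Aircraft hydraulic pressure lost) [OR] = 1 − (1−0.038000) × (1−0.005698) × (1−0.051816) = 0.093044
Rounded to 4 decimal places: P(Aircraft hydraulic pressure lost) ≈ 0.0930.

0.0930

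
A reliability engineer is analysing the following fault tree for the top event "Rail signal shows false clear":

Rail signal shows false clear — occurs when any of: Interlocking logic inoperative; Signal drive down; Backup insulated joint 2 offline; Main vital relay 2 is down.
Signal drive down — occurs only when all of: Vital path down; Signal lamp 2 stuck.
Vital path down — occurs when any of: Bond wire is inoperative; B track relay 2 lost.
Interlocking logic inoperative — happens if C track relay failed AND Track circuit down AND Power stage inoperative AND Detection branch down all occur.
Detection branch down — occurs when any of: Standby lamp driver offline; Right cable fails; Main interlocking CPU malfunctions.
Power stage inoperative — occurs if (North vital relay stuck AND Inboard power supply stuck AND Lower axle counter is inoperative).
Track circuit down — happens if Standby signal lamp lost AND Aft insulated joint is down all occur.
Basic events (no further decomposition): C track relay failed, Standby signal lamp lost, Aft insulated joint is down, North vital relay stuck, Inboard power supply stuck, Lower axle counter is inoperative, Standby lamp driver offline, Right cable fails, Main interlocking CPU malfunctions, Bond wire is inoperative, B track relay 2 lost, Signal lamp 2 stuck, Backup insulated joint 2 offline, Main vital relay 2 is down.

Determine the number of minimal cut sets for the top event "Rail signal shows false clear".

7

Track circuit down [AND]: one cut set from each child combined → 1 × 1 = 1 cut set(s).
Power stage inoperative [AND]: one cut set from each child combined → 1 × 1 × 1 = 1 cut set(s).
Detection branch down [OR]: union of children's cut sets → 3 cut set(s).
Interlocking logic inoperative [AND]: one cut set from each child combined → 1 × 1 × 1 × 3 = 3 cut set(s).
Vital path down [OR]: union of children's cut sets → 2 cut set(s).
Signal drive down [AND]: one cut set from each child combined → 2 × 1 = 2 cut set(s).
Rail signal shows false clear [OR]: union of children's cut sets → 7 cut set(s).
Minimal cut sets: {Aft insulated joint is down, C track relay failed, Inboard power supply stuck, Lower axle counter is inoperative, North vital relay stuck, Standby lamp driver offline, Standby signal lamp lost}; {Aft insulated joint is down, C track relay failed, Inboard power supply stuck, Lower axle counter is inoperative, North vital relay stuck, Right cable fails, Standby signal lamp lost}; {Aft insulated joint is down, C track relay failed, Inboard power supply stuck, Lower axle counter is inoperative, Main interlocking CPU malfunctions, North vital relay stuck, Standby signal lamp lost}; {Bond wire is inoperative, Signal lamp 2 stuck}; {B track relay 2 lost, Signal lamp 2 stuck}; {Backup insulated joint 2 offline}; {Main vital relay 2 is down}.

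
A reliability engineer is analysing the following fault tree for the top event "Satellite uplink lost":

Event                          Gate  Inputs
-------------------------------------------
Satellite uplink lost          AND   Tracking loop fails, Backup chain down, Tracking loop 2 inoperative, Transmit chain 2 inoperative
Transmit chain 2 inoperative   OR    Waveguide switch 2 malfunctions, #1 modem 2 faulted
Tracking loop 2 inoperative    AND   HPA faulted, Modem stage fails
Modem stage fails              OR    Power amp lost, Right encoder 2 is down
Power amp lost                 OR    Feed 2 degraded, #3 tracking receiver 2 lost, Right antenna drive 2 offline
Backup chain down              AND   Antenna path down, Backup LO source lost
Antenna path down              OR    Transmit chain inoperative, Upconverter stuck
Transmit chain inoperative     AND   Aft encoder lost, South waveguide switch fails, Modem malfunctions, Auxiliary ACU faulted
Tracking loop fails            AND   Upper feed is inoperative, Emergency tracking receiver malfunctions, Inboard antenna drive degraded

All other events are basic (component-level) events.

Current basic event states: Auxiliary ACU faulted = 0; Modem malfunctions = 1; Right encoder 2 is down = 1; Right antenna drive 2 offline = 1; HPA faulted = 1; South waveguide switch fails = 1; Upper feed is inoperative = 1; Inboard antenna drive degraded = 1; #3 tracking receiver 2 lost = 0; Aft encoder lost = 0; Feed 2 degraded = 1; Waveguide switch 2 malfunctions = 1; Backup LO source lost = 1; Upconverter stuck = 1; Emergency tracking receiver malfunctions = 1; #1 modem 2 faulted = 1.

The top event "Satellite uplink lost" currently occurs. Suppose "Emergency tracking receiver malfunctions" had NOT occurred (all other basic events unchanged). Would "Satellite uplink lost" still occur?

No

Counterfactual: set "Emergency tracking receiver malfunctions" to not occurred.
Tracking loop fails [AND]: Upper feed is inoperative=occurs, Emergency tracking receiver malfunctions=not, Inboard antenna drive degraded=occurs → not all inputs occur → does not occur.
Transmit chain inoperative [AND]: Aft encoder lost=not, South waveguide switch fails=occurs, Modem malfunctions=occurs, Auxiliary ACU faulted=not → not all inputs occur → does not occur.
Antenna path down [OR]: Transmit chain inoperative=not, Upconverter stuck=occurs → at least one input occurs → occurs.
Backup chain down [AND]: Antenna path down=occurs, Backup LO source lost=occurs → all inputs occur → occurs.
Power amp lost [OR]: Feed 2 degraded=occurs, #3 tracking receiver 2 lost=not, Right antenna drive 2 offline=occurs → at least one input occurs → occurs.
Modem stage fails [OR]: Power amp lost=occurs, Right encoder 2 is down=occurs → at least one input occurs → occurs.
Tracking loop 2 inoperative [AND]: HPA faulted=occurs, Modem stage fails=occurs → all inputs occur → occurs.
Transmit chain 2 inoperative [OR]: Waveguide switch 2 malfunctions=occurs, #1 modem 2 faulted=occurs → at least one input occurs → occurs.
Satellite uplink lost [AND]: Tracking loop fails=not, Backup chain down=occurs, Tracking loop 2 inoperative=occurs, Transmit chain 2 inoperative=occurs → not all inputs occur → does not occur.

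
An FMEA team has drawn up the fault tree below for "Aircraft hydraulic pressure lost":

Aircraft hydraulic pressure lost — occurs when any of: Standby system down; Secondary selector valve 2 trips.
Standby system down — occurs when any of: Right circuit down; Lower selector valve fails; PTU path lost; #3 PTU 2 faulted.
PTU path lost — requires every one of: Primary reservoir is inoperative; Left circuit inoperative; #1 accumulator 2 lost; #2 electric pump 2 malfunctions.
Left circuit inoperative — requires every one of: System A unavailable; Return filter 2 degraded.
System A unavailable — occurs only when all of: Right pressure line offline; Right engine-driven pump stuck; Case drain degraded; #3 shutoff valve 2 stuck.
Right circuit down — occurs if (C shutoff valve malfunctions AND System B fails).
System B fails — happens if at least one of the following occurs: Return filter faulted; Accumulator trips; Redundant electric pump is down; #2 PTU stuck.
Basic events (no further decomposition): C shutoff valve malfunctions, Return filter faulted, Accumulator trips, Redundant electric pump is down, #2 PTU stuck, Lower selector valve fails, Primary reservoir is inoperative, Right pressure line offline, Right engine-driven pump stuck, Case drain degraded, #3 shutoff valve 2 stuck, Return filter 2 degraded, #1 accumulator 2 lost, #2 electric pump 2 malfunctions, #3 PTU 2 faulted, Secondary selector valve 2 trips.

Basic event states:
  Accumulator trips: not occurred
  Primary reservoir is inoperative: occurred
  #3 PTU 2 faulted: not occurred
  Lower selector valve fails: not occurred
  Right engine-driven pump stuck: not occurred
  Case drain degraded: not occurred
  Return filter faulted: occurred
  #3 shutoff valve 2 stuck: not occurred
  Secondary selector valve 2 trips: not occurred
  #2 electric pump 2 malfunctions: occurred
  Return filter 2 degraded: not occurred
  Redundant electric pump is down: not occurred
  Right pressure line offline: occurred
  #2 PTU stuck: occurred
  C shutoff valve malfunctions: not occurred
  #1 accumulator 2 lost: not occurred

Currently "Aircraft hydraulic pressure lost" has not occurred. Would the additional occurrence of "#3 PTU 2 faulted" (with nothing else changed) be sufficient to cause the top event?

Yes

Counterfactual: set "#3 PTU 2 faulted" to occurred.
System B fails [OR]: Return filter faulted=occurs, Accumulator trips=not, Redundant electric pump is down=not, #2 PTU stuck=occurs → at least one input occurs → occurs.
Right circuit down [AND]: C shutoff valve malfunctions=not, System B fails=occurs → not all inputs occur → does not occur.
System A unavailable [AND]: Right pressure line offline=occurs, Right engine-driven pump stuck=not, Case drain degraded=not, #3 shutoff valve 2 stuck=not → not all inputs occur → does not occur.
Left circuit inoperative [AND]: System A unavailable=not, Return filter 2 degraded=not → not all inputs occur → does not occur.
PTU path lost [AND]: Primary reservoir is inoperative=occurs, Left circuit inoperative=not, #1 accumulator 2 lost=not, #2 electric pump 2 malfunctions=occurs → not all inputs occur → does not occur.
Standby system down [OR]: Right circuit down=not, Lower selector valve fails=not, PTU path lost=not, #3 PTU 2 faulted=occurs → at least one input occurs → occurs.
Aircraft hydraulic pressure lost [OR]: Standby system down=occurs, Secondary selector valve 2 trips=not → at least one input occurs → occurs.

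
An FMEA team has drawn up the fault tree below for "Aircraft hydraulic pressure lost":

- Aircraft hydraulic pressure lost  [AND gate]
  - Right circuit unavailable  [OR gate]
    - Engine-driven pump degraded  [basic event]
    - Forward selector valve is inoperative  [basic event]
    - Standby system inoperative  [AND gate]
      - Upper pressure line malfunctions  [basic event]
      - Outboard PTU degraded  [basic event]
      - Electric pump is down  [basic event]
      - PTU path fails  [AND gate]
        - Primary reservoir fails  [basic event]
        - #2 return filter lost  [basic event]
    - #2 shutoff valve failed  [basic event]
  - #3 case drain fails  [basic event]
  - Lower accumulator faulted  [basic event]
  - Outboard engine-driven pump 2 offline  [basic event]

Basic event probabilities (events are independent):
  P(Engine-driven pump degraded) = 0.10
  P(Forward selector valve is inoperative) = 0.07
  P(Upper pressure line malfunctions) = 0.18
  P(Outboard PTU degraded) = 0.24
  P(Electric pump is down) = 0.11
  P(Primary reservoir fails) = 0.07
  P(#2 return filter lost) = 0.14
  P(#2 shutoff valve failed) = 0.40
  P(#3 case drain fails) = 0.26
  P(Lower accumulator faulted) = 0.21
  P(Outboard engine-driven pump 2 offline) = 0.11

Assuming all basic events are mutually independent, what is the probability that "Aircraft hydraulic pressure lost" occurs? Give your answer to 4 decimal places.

0.0030

P(PTU path fails) [AND] = 0.07 × 0.14 = 0.009800
P(Standby system inoperative) [AND] = 0.18 × 0.24 × 0.11 × 0.009800 = 0.000047
P(Right circuit unavailable) [OR] = 1 − (1−0.10) × (1−0.07) × (1−0.000047) × (1−0.40) = 0.497824
P(Aircraft hydraulic pressure lost) [AND] = 0.497824 × 0.26 × 0.21 × 0.11 = 0.002990
Rounded to 4 decimal places: P(Aircraft hydraulic pressure lost) ≈ 0.0030.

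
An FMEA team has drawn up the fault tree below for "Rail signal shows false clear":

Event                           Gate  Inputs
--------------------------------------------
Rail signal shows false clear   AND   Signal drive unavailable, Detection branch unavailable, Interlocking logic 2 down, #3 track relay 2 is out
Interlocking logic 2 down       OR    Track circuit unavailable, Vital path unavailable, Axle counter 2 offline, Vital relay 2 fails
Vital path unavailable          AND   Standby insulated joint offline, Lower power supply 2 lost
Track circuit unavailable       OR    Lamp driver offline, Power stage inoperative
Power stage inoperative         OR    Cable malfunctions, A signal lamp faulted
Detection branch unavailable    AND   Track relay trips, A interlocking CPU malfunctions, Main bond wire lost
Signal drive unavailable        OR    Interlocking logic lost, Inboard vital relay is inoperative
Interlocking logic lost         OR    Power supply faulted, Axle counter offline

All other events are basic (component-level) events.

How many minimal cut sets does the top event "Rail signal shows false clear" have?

18

Interlocking logic lost [OR]: union of children's cut sets → 2 cut set(s).
Signal drive unavailable [OR]: union of children's cut sets → 3 cut set(s).
Detection branch unavailable [AND]: one cut set from each child combined → 1 × 1 × 1 = 1 cut set(s).
Power stage inoperative [OR]: union of children's cut sets → 2 cut set(s).
Track circuit unavailable [OR]: union of children's cut sets → 3 cut set(s).
Vital path unavailable [AND]: one cut set from each child combined → 1 × 1 = 1 cut set(s).
Interlocking logic 2 down [OR]: union of children's cut sets → 6 cut set(s).
Rail signal shows false clear [AND]: one cut set from each child combined → 3 × 1 × 6 × 1 = 18 cut set(s).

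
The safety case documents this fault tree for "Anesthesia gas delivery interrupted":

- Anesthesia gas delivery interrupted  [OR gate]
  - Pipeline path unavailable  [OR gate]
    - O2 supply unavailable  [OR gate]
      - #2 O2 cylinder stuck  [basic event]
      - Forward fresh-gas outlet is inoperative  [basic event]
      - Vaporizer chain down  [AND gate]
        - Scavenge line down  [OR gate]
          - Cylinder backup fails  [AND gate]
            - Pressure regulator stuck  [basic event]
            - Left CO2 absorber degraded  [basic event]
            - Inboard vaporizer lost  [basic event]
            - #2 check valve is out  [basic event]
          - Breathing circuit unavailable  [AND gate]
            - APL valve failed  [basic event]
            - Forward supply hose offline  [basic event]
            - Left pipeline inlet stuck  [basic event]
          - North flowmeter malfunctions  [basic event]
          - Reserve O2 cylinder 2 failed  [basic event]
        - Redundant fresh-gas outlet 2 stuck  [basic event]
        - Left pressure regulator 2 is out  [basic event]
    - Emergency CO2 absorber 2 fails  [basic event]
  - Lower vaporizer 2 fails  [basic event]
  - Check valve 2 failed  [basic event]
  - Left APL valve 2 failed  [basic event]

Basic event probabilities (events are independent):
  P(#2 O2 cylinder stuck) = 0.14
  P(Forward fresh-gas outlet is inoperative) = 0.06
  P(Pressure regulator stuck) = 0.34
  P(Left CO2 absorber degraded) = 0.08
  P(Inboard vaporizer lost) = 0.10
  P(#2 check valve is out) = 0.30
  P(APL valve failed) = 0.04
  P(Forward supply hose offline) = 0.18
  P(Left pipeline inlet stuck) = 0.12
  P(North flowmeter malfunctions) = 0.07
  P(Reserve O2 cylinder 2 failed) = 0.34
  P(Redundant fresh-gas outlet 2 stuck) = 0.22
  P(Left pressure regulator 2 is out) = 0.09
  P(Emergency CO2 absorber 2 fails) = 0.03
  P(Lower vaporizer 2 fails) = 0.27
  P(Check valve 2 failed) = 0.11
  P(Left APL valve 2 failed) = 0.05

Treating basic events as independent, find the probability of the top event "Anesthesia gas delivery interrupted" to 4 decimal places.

P(Cylinder backup fails) [AND] = 0.34 × 0.08 × 0.10 × 0.30 = 0.000816
P(Breathing circuit unavailable) [AND] = 0.04 × 0.18 × 0.12 = 0.000864
P(Scavenge line down) [OR] = 1 − (1−0.000816) × (1−0.000864) × (1−0.07) × (1−0.34) = 0.387231
P(Vaporizer chain down) [AND] = 0.387231 × 0.22 × 0.09 = 0.007667
P(O2 supply unavailable) [OR] = 1 − (1−0.14) × (1−0.06) × (1−0.007667) = 0.197798
P(Pipeline path unavailable) [OR] = 1 − (1−0.197798) × (1−0.03) = 0.221864
P(Anesthesia gas delivery interrupted) [OR] = 1 − (1−0.221864) × (1−0.27) × (1−0.11) × (1−0.05) = 0.519723
Rounded to 4 decimal places: P(Anesthesia gas delivery interrupted) ≈ 0.5197.

0.5197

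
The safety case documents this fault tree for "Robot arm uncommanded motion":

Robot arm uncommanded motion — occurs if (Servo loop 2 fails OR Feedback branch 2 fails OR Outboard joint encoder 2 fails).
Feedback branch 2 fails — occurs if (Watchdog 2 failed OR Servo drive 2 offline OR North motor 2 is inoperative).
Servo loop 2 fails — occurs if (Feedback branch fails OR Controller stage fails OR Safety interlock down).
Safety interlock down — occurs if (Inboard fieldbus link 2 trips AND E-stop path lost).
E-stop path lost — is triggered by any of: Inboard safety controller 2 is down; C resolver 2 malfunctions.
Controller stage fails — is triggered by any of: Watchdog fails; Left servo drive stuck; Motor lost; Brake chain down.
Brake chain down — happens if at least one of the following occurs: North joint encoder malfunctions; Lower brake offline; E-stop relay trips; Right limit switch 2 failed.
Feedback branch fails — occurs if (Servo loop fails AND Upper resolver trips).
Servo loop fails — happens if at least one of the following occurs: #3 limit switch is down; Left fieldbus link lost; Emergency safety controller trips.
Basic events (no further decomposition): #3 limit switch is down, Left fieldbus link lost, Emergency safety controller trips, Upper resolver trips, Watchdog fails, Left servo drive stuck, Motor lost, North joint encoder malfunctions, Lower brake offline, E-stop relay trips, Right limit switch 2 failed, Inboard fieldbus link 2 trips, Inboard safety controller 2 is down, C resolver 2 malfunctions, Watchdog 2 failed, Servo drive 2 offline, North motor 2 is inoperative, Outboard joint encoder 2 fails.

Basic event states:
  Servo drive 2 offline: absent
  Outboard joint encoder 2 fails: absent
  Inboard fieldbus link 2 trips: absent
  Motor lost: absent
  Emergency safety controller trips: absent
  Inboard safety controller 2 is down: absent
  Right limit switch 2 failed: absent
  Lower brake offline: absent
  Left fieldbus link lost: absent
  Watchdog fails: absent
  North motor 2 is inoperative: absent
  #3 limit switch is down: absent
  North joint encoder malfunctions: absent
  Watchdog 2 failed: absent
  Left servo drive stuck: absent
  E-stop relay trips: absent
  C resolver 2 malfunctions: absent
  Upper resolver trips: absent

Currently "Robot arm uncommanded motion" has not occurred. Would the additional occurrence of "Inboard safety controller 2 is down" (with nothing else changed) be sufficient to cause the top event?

Counterfactual: set "Inboard safety controller 2 is down" to occurred.
Servo loop fails [OR]: #3 limit switch is down=not, Left fieldbus link lost=not, Emergency safety controller trips=not → no input occurs → does not occur.
Feedback branch fails [AND]: Servo loop fails=not, Upper resolver trips=not → not all inputs occur → does not occur.
Brake chain down [OR]: North joint encoder malfunctions=not, Lower brake offline=not, E-stop relay trips=not, Right limit switch 2 failed=not → no input occurs → does not occur.
Controller stage fails [OR]: Watchdog fails=not, Left servo drive stuck=not, Motor lost=not, Brake chain down=not → no input occurs → does not occur.
E-stop path lost [OR]: Inboard safety controller 2 is down=occurs, C resolver 2 malfunctions=not → at least one input occurs → occurs.
Safety interlock down [AND]: Inboard fieldbus link 2 trips=not, E-stop path lost=occurs → not all inputs occur → does not occur.
Servo loop 2 fails [OR]: Feedback branch fails=not, Controller stage fails=not, Safety interlock down=not → no input occurs → does not occur.
Feedback branch 2 fails [OR]: Watchdog 2 failed=not, Servo drive 2 offline=not, North motor 2 is inoperative=not → no input occurs → does not occur.
Robot arm uncommanded motion [OR]: Servo loop 2 fails=not, Feedback branch 2 fails=not, Outboard joint encoder 2 fails=not → no input occurs → does not occur.

No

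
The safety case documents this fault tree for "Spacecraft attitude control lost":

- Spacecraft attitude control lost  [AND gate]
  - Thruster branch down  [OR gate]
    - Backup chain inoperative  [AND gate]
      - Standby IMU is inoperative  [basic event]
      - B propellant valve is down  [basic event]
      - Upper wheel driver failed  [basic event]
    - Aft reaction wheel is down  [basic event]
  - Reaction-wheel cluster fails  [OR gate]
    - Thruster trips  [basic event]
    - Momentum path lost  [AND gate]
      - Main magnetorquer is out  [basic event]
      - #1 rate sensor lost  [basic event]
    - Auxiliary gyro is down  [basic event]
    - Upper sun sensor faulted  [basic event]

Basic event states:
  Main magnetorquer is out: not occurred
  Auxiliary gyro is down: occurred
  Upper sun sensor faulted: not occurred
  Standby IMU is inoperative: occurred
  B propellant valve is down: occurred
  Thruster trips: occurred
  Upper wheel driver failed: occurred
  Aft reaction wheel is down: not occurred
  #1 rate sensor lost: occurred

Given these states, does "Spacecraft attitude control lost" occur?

Yes

Backup chain inoperative [AND]: Standby IMU is inoperative=occurs, B propellant valve is down=occurs, Upper wheel driver failed=occurs → all inputs occur → occurs.
Thruster branch down [OR]: Backup chain inoperative=occurs, Aft reaction wheel is down=not → at least one input occurs → occurs.
Momentum path lost [AND]: Main magnetorquer is out=not, #1 rate sensor lost=occurs → not all inputs occur → does not occur.
Reaction-wheel cluster fails [OR]: Thruster trips=occurs, Momentum path lost=not, Auxiliary gyro is down=occurs, Upper sun sensor faulted=not → at least one input occurs → occurs.
Spacecraft attitude control lost [AND]: Thruster branch down=occurs, Reaction-wheel cluster fails=occurs → all inputs occur → occurs.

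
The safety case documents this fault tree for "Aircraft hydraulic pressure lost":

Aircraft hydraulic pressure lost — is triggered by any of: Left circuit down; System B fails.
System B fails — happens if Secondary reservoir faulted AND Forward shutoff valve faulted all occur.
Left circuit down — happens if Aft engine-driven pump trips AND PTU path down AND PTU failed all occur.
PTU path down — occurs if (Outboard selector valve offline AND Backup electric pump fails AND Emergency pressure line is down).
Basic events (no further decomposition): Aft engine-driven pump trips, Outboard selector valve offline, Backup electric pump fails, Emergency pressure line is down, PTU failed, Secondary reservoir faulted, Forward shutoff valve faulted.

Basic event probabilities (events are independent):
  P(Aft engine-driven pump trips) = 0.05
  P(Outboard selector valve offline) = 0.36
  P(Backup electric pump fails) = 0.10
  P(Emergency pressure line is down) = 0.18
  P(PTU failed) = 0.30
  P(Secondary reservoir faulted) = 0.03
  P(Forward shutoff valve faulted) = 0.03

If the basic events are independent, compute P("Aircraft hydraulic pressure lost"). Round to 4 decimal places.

P(PTU path down) [AND] = 0.36 × 0.10 × 0.18 = 0.006480
P(Left circuit down) [AND] = 0.05 × 0.006480 × 0.30 = 0.000097
P(System B fails) [AND] = 0.03 × 0.03 = 0.000900
P(Aircraft hydraulic pressure lost) [OR] = 1 − (1−0.000097) × (1−0.000900) = 0.000997
Rounded to 4 decimal places: P(Aircraft hydraulic pressure lost) ≈ 0.0010.

0.0010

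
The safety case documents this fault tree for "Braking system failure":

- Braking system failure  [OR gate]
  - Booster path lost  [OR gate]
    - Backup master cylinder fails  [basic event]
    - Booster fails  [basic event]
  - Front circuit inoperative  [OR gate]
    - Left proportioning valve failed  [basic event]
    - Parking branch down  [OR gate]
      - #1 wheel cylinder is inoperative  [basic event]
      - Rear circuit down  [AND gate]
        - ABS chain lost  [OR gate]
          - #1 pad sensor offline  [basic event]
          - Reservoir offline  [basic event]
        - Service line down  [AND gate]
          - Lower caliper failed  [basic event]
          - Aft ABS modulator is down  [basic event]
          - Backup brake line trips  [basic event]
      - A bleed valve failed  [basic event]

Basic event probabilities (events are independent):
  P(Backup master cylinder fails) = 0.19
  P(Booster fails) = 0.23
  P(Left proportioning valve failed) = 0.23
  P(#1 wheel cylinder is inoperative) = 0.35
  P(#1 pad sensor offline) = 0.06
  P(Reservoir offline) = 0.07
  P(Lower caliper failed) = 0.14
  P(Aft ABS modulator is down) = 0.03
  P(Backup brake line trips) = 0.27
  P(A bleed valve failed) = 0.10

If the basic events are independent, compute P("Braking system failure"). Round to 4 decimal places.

P(Booster path lost) [OR] = 1 − (1−0.19) × (1−0.23) = 0.376300
P(ABS chain lost) [OR] = 1 − (1−0.06) × (1−0.07) = 0.125800
P(Service line down) [AND] = 0.14 × 0.03 × 0.27 = 0.001134
P(Rear circuit down) [AND] = 0.125800 × 0.001134 = 0.000143
P(Parking branch down) [OR] = 1 − (1−0.35) × (1−0.000143) × (1−0.10) = 0.415084
P(Front circuit inoperative) [OR] = 1 − (1−0.23) × (1−0.415084) = 0.549615
P(Braking system failure) [OR] = 1 − (1−0.376300) × (1−0.549615) = 0.719095
Rounded to 4 decimal places: P(Braking system failure) ≈ 0.7191.

0.7191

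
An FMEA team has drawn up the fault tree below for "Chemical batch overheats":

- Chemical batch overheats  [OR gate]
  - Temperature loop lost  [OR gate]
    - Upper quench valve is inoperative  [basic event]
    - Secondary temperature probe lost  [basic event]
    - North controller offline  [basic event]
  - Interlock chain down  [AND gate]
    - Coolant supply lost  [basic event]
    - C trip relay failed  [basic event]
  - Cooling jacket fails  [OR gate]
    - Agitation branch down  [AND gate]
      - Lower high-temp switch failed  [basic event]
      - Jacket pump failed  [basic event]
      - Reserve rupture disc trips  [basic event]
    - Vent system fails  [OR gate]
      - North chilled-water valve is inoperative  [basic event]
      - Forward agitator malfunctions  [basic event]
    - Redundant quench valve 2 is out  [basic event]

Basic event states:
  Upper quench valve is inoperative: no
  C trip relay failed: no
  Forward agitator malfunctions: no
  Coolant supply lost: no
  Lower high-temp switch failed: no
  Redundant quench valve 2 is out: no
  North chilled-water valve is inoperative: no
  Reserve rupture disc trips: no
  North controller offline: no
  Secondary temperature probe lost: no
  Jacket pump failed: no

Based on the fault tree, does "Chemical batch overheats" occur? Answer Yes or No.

Temperature loop lost [OR]: Upper quench valve is inoperative=not, Secondary temperature probe lost=not, North controller offline=not → no input occurs → does not occur.
Interlock chain down [AND]: Coolant supply lost=not, C trip relay failed=not → not all inputs occur → does not occur.
Agitation branch down [AND]: Lower high-temp switch failed=not, Jacket pump failed=not, Reserve rupture disc trips=not → not all inputs occur → does not occur.
Vent system fails [OR]: North chilled-water valve is inoperative=not, Forward agitator malfunctions=not → no input occurs → does not occur.
Cooling jacket fails [OR]: Agitation branch down=not, Vent system fails=not, Redundant quench valve 2 is out=not → no input occurs → does not occur.
Chemical batch overheats [OR]: Temperature loop lost=not, Interlock chain down=not, Cooling jacket fails=not → no input occurs → does not occur.

No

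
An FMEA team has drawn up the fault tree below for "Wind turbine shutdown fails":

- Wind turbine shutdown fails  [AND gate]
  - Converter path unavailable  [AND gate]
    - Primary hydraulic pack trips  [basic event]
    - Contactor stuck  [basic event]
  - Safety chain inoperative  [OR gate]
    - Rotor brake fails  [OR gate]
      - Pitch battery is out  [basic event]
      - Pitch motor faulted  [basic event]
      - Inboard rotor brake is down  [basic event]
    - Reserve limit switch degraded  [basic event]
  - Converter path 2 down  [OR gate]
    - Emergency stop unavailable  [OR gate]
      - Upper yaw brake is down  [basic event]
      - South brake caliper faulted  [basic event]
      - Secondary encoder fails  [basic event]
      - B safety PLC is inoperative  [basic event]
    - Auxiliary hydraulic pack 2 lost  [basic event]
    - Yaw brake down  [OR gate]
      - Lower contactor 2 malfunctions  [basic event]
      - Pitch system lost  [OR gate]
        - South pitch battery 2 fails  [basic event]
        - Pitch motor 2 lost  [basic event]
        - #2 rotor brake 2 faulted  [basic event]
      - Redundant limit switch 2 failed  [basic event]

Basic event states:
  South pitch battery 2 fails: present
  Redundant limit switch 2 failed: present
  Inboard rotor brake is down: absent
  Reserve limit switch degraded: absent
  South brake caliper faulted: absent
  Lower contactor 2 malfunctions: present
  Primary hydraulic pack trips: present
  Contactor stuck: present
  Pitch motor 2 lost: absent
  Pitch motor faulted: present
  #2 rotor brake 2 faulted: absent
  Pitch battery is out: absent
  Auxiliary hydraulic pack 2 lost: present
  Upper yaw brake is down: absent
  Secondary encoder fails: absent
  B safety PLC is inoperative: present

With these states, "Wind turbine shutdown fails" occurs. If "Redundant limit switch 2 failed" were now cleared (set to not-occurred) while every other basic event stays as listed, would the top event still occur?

Counterfactual: set "Redundant limit switch 2 failed" to not occurred.
Converter path unavailable [AND]: Primary hydraulic pack trips=occurs, Contactor stuck=occurs → all inputs occur → occurs.
Rotor brake fails [OR]: Pitch battery is out=not, Pitch motor faulted=occurs, Inboard rotor brake is down=not → at least one input occurs → occurs.
Safety chain inoperative [OR]: Rotor brake fails=occurs, Reserve limit switch degraded=not → at least one input occurs → occurs.
Emergency stop unavailable [OR]: Upper yaw brake is down=not, South brake caliper faulted=not, Secondary encoder fails=not, B safety PLC is inoperative=occurs → at least one input occurs → occurs.
Pitch system lost [OR]: South pitch battery 2 fails=occurs, Pitch motor 2 lost=not, #2 rotor brake 2 faulted=not → at least one input occurs → occurs.
Yaw brake down [OR]: Lower contactor 2 malfunctions=occurs, Pitch system lost=occurs, Redundant limit switch 2 failed=not → at least one input occurs → occurs.
Converter path 2 down [OR]: Emergency stop unavailable=occurs, Auxiliary hydraulic pack 2 lost=occurs, Yaw brake down=occurs → at least one input occurs → occurs.
Wind turbine shutdown fails [AND]: Converter path unavailable=occurs, Safety chain inoperative=occurs, Converter path 2 down=occurs → all inputs occur → occurs.

Yes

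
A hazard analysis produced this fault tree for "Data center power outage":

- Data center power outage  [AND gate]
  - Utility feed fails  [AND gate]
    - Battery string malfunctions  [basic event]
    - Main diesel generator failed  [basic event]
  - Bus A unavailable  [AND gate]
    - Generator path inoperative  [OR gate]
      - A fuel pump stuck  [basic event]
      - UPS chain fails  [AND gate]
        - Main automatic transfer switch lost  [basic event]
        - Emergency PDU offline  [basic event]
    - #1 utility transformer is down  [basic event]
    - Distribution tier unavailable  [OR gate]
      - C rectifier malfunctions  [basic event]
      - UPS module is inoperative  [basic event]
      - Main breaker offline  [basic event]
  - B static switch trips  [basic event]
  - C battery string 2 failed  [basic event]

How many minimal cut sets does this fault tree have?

Utility feed fails [AND]: one cut set from each child combined → 1 × 1 = 1 cut set(s).
UPS chain fails [AND]: one cut set from each child combined → 1 × 1 = 1 cut set(s).
Generator path inoperative [OR]: union of children's cut sets → 2 cut set(s).
Distribution tier unavailable [OR]: union of children's cut sets → 3 cut set(s).
Bus A unavailable [AND]: one cut set from each child combined → 2 × 1 × 3 = 6 cut set(s).
Data center power outage [AND]: one cut set from each child combined → 1 × 6 × 1 × 1 = 6 cut set(s).
Minimal cut sets: {#1 utility transformer is down, A fuel pump stuck, B static switch trips, Battery string malfunctions, C battery string 2 failed, C rectifier malfunctions, Main diesel generator failed}; {#1 utility transformer is down, A fuel pump stuck, B static switch trips, Battery string malfunctions, C battery string 2 failed, Main diesel generator failed, UPS module is inoperative}; {#1 utility transformer is down, A fuel pump stuck, B static switch trips, Battery string malfunctions, C battery string 2 failed, Main breaker offline, Main diesel generator failed}; {#1 utility transformer is down, B static switch trips, Battery string malfunctions, C battery string 2 failed, C rectifier malfunctions, Emergency PDU offline, Main automatic transfer switch lost, Main diesel generator failed}; {#1 utility transformer is down, B static switch trips, Battery string malfunctions, C battery string 2 failed, Emergency PDU offline, Main automatic transfer switch lost, Main diesel generator failed, UPS module is inoperative}; {#1 utility transformer is down, B static switch trips, Battery string malfunctions, C battery string 2 failed, Emergency PDU offline, Main automatic transfer switch lost, Main breaker offline, Main diesel generator failed}.

6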